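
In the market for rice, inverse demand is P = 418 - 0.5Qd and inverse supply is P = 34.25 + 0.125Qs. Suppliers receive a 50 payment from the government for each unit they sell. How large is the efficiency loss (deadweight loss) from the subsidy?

Pre-subsidy: 418 - 0.5Q = 34.25 + 0.125Q gives Q* = 614 and P* = 111.
With the subsidy, sellers receive Ps = Pb + 50 for each unit, where Pb is the price buyers pay.
On the curves, Pb = 418 - 0.5Q and Ps = 34.25 + 0.125Q; the wedge Ps − Pb = 50 gives 34.25 + 0.125Q − (418 - 0.5Q) = 50, so Q' = 694.
Then Pb = 418 − 0.5·694 = 71 and Ps = 34.25 + 0.125·694 = 121.
The subsidy expands output by 694 − 614 = 80 past the efficient level; on those units the gap between marginal cost and willingness to pay runs from 0 up to 50.
DWL = ½ × 50 × 80 = 2000.

Deadweight loss = 2000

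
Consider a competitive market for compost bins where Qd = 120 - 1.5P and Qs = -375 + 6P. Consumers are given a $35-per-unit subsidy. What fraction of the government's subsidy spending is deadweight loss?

Pre-subsidy: 120 - 1.5P = -375 + 6P gives P* = 66, Q* = 21.
With the rebate, buyers effectively pay Pb = Ps − 35, where Ps is the price sellers receive.
Demand in terms of Ps becomes Qd = 120 − 1.5(Ps − 35) = 172.5 - 1.5Ps. Setting this equal to supply: 172.5 - 1.5Ps = -375 + 6Ps, so Ps = 73.
Buyers pay Pb = 73 − 35 = 38; Q' = -375 + 6·73 = 63.
ΔCS = ½(21 + 63)(66 − 38) = 1176; ΔPS = ½(21 + 63)(73 − 66) = 294.
Government spending = 35 × 63 = 2205.
DWL = ½ × 35 × (63 − 21) = 735; fraction = 735 / 2205 = 1/3.

DWL / government spending = 1/3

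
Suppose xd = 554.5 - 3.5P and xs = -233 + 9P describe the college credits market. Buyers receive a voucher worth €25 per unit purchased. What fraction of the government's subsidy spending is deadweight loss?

Pre-subsidy: 554.5 - 3.5P = -233 + 9P gives P* = 63, x* = 334.
With the rebate, buyers effectively pay Pb = Ps − 25, where Ps is the price sellers receive.
Demand in terms of Ps becomes xd = 554.5 − 3.5(Ps − 25) = 642 - 3.5Ps. Setting this equal to supply: 642 - 3.5Ps = -233 + 9Ps, so Ps = 70.
Buyers pay Pb = 70 − 25 = 45; x' = -233 + 9·70 = 397.
ΔCS = ½(334 + 397)(63 − 45) = 6579; ΔPS = ½(334 + 397)(70 − 63) = 2558.5.
Government spending = 25 × 397 = 9925.
DWL = ½ × 25 × (397 − 334) = 787.5; fraction = 787.5 / 9925 = 63/794.

DWL / government spending = 63/794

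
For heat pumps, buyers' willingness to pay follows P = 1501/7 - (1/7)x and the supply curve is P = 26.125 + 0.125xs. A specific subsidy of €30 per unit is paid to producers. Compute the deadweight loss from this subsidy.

Pre-subsidy: 1501/7 - (1/7)x = 26.125 + 0.125x gives x* = 703 and P* = 114.
With the subsidy, sellers receive Ps = Pb + 30 for each unit, where Pb is the price buyers pay.
On the curves, Pb = 1501/7 - (1/7)x and Ps = 26.125 + 0.125x; the wedge Ps − Pb = 30 gives 26.125 + 0.125x − (1501/7 - (1/7)x) = 30, so x' = 815.
Then Pb = 1501/7 − (1/7)·815 = 98 and Ps = 26.125 + 0.125·815 = 128.
The subsidy expands output by 815 − 703 = 112 past the efficient level; on those units the gap between marginal cost and willingness to pay runs from 0 up to 30.
DWL = ½ × 30 × 112 = 1680.

Deadweight loss = €1680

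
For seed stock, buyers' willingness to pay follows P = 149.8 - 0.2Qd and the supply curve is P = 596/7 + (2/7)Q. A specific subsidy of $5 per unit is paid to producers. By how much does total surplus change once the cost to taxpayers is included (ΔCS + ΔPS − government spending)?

Pre-subsidy: 149.8 - 0.2Q = 596/7 + (2/7)Q gives Q* = 2263/17 and P* = 2094/17.
With the subsidy, sellers receive Ps = Pb + 5 for each unit, where Pb is the price buyers pay.
On the curves, Pb = 149.8 - 0.2Q and Ps = 596/7 + (2/7)Q; the wedge Ps − Pb = 5 gives 596/7 + (2/7)Q − (149.8 - 0.2Q) = 5, so Q' = 2438/17.
Then Pb = 149.8 − 0.2·(2438/17) = 2059/17 and Ps = 596/7 + (2/7)·(2438/17) = 2144/17.
ΔCS = ½(2263/17 + 2438/17)(2094/17 − 2059/17) = 164535/578; ΔPS = ½(2263/17 + 2438/17)(2144/17 − 2094/17) = 117525/289.
Government spending = 5 × 2438/17 = 12190/17.
Net change = 164535/578 + 117525/289 − 12190/17 = -875/34. The loss equals the DWL triangle ½·5·175/17.

Net change in total surplus = -875/34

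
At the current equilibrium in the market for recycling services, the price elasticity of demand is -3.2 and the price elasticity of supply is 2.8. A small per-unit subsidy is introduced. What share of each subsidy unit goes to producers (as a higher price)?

For a small subsidy around the equilibrium, the benefit split depends on the relative slopes, which at a point are proportional to the elasticities.
Buyer share = εs/(εs + |εd|) = 2.8/(2.8 + 3.2) = 7/15; seller share = |εd|/(εs + |εd|) = 8/15.
So producers capture 8/15 of the subsidy.

Producer share = 8/15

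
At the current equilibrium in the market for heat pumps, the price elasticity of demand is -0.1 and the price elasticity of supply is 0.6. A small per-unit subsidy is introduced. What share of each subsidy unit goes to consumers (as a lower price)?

Consumer share = 6/7

For a small subsidy around the equilibrium, the benefit split depends on the relative slopes, which at a point are proportional to the elasticities.
Buyer share = εs/(εs + |εd|) = 0.6/(0.6 + 0.1) = 6/7; seller share = |εd|/(εs + |εd|) = 1/7.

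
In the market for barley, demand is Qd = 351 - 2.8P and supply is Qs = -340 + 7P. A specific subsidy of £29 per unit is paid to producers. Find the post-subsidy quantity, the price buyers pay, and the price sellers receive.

Pre-subsidy: 351 - 2.8P = -340 + 7P gives P* = 3455/49, Q* = 1075/7.
With the subsidy, sellers receive Ps = Pb + 29 for each unit, where Pb is the price buyers pay.
Supply in terms of Pb becomes Qs = -340 + 7(Pb + 29) = -137 + 7Pb. Setting this equal to demand: 351 - 2.8Pb = -137 + 7Pb, so Pb = 2440/49.
Sellers receive Ps = 2440/49 + 29 = 3861/49; Q' = 351 − 2.8·(2440/49) = 1481/7.

Q' = 1481/7; buyers pay 2440/49; sellers receive 3861/49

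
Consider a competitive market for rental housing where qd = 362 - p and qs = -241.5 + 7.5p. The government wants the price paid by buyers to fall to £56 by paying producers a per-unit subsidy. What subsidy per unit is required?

At a buyer price of 56, quantity demanded is 362 − 1·56 = 306.
Sellers supply 306 only when they receive ps with -241.5 + 7.5·ps = 306, i.e. ps = 73.
s = ps − pb = 73 − 56 = 17.

Required subsidy s = £17 per unit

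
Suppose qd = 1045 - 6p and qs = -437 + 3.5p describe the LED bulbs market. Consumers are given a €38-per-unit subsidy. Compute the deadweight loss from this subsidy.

Deadweight loss = €1596

Pre-subsidy: 1045 - 6p = -437 + 3.5p gives p* = 156, q* = 109.
With the rebate, buyers effectively pay pb = ps − 38, where ps is the price sellers receive.
Demand in terms of ps becomes qd = 1045 − 6(ps − 38) = 1273 - 6ps. Setting this equal to supply: 1273 - 6ps = -437 + 3.5ps, so ps = 180.
Buyers pay pb = 180 − 38 = 142; q' = -437 + 3.5·180 = 193.
The subsidy expands output by 193 − 109 = 84 past the efficient level; on those units the gap between marginal cost and willingness to pay runs from 0 up to 38.
DWL = ½ × 38 × 84 = 1596.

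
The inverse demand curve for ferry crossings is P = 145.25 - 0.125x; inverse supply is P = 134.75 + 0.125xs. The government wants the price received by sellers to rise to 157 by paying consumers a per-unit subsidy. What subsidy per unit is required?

Required subsidy s = 34 per unit

At a seller price of 157, quantity supplied is -1078 + 8·157 = 178.
Buyers absorb 178 only when they pay Pb = 145.25 − 0.125·178 = 123.
s = Ps − Pb = 157 − 123 = 34.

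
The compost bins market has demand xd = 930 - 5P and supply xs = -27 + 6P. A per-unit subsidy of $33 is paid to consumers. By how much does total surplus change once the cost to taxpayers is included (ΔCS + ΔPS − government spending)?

Net change in total surplus = -$1485

Pre-subsidy: 930 - 5P = -27 + 6P gives P* = 87, x* = 495.
With the rebate, buyers effectively pay Pb = Ps − 33, where Ps is the price sellers receive.
Demand in terms of Ps becomes xd = 930 − 5(Ps − 33) = 1095 - 5Ps. Setting this equal to supply: 1095 - 5Ps = -27 + 6Ps, so Ps = 102.
Buyers pay Pb = 102 − 33 = 69; x' = -27 + 6·102 = 585.
ΔCS = ½(495 + 585)(87 − 69) = 9720; ΔPS = ½(495 + 585)(102 − 87) = 8100.
Government spending = 33 × 585 = 19305.
Net change = 9720 + 8100 − 19305 = -1485. The loss equals the DWL triangle ½·33·90.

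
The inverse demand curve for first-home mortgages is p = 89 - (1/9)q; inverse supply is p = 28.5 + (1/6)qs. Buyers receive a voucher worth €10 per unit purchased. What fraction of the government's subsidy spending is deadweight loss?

DWL / government spending = 10/141

Pre-subsidy: 89 - (1/9)q = 28.5 + (1/6)q gives q* = 217.8 and p* = 64.8.
With the rebate, buyers effectively pay pb = ps − 10, where ps is the price sellers receive.
On the curves, pb = 89 - (1/9)q and ps = 28.5 + (1/6)q; the wedge ps − pb = 10 gives 28.5 + (1/6)q − (89 - (1/9)q) = 10, so q' = 253.8.
Then pb = 89 − (1/9)·253.8 = 60.8 and ps = 28.5 + (1/6)·253.8 = 70.8.
ΔCS = ½(217.8 + 253.8)(64.8 − 60.8) = 943.2; ΔPS = ½(217.8 + 253.8)(70.8 − 64.8) = 1414.8.
Government spending = 10 × 253.8 = 2538.
DWL = ½ × 10 × (253.8 − 217.8) = 180; fraction = 180 / 2538 = 10/141.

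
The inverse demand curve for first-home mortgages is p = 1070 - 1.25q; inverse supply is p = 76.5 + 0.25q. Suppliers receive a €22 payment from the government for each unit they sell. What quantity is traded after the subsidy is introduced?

q' = 677

Pre-subsidy: 1070 - 1.25q = 76.5 + 0.25q gives q* = 1987/3 and p* = 2905/12.
With the subsidy, sellers receive ps = pb + 22 for each unit, where pb is the price buyers pay.
On the curves, pb = 1070 - 1.25q and ps = 76.5 + 0.25q; the wedge ps − pb = 22 gives 76.5 + 0.25q − (1070 - 1.25q) = 22, so q' = 677.
Then pb = 1070 − 1.25·677 = 223.75 and ps = 76.5 + 0.25·677 = 245.75.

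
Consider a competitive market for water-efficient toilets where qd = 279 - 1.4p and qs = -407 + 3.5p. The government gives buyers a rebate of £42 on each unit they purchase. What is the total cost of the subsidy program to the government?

Government cost = £5250

Pre-subsidy: 279 - 1.4p = -407 + 3.5p gives p* = 140, q* = 83.
With the rebate, buyers effectively pay pb = ps − 42, where ps is the price sellers receive.
Demand in terms of ps becomes qd = 279 − 1.4(ps − 42) = 337.8 - 1.4ps. Setting this equal to supply: 337.8 - 1.4ps = -407 + 3.5ps, so ps = 152.
Buyers pay pb = 152 − 42 = 110; q' = -407 + 3.5·152 = 125.
Government outlay = subsidy × quantity = 42 × 125 = 5250.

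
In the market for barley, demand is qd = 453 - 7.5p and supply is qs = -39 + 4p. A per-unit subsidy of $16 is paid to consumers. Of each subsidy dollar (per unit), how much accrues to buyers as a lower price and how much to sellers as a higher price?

Buyers gain 128/23 per unit; sellers gain 240/23 per unit

Pre-subsidy: 453 - 7.5p = -39 + 4p gives p* = 984/23, q* = 3039/23.
With the rebate, buyers effectively pay pb = ps − 16, where ps is the price sellers receive.
Demand in terms of ps becomes qd = 453 − 7.5(ps − 16) = 573 - 7.5ps. Setting this equal to supply: 573 - 7.5ps = -39 + 4ps, so ps = 1224/23.
Buyers pay pb = 1224/23 − 16 = 856/23; q' = -39 + 4·(1224/23) = 3999/23.
Buyers' price falls by p* − pb = 984/23 − 856/23 = 128/23; sellers' price rises by ps − p* = 1224/23 − 984/23 = 240/23.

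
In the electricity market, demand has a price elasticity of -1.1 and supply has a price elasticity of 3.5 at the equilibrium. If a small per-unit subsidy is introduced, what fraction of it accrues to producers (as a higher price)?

For a small subsidy around the equilibrium, the benefit split depends on the relative slopes, which at a point are proportional to the elasticities.
Buyer share = εs/(εs + |εd|) = 3.5/(3.5 + 1.1) = 35/46; seller share = |εd|/(εs + |εd|) = 11/46.
So producers capture 11/46 of the subsidy.

Producer share = 11/46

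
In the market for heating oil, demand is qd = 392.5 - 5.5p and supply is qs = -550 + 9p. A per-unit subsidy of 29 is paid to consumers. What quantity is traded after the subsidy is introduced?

q' = 134

Pre-subsidy: 392.5 - 5.5p = -550 + 9p gives p* = 65, q* = 35.
With the rebate, buyers effectively pay pb = ps − 29, where ps is the price sellers receive.
Demand in terms of ps becomes qd = 392.5 − 5.5(ps − 29) = 552 - 5.5ps. Setting this equal to supply: 552 - 5.5ps = -550 + 9ps, so ps = 76.
Buyers pay pb = 76 − 29 = 47; q' = -550 + 9·76 = 134.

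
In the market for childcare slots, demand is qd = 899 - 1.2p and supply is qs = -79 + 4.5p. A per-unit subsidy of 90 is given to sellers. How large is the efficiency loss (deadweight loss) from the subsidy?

Deadweight loss = 72900/19

Pre-subsidy: 899 - 1.2p = -79 + 4.5p gives p* = 3260/19, q* = 13169/19.
With the subsidy, sellers receive ps = pb + 90 for each unit, where pb is the price buyers pay.
Supply in terms of pb becomes qs = -79 + 4.5(pb + 90) = 326 + 4.5pb. Setting this equal to demand: 899 - 1.2pb = 326 + 4.5pb, so pb = 1910/19.
Sellers receive ps = 1910/19 + 90 = 3620/19; q' = 899 − 1.2·(1910/19) = 14789/19.
The subsidy expands output by 14789/19 − 13169/19 = 1620/19 past the efficient level; on those units the gap between marginal cost and willingness to pay runs from 0 up to 90.
DWL = ½ × 90 × 1620/19 = 72900/19.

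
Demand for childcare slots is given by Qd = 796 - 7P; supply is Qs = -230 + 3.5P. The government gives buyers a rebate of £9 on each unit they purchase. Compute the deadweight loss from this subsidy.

Pre-subsidy: 796 - 7P = -230 + 3.5P gives P* = 684/7, Q* = 112.
With the rebate, buyers effectively pay Pb = Ps − 9, where Ps is the price sellers receive.
Demand in terms of Ps becomes Qd = 796 − 7(Ps − 9) = 859 - 7Ps. Setting this equal to supply: 859 - 7Ps = -230 + 3.5Ps, so Ps = 726/7.
Buyers pay Pb = 726/7 − 9 = 663/7; Q' = -230 + 3.5·(726/7) = 133.
The subsidy expands output by 133 − 112 = 21 past the efficient level; on those units the gap between marginal cost and willingness to pay runs from 0 up to 9.
DWL = ½ × 9 × 21 = 94.5.

Deadweight loss = £94.5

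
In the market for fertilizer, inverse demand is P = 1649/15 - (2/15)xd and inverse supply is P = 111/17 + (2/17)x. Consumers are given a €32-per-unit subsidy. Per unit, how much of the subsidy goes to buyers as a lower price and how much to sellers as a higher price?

Buyers gain €17 per unit; sellers gain €15 per unit

Pre-subsidy: 1649/15 - (2/15)x = 111/17 + (2/17)x gives x* = 412 and P* = 55.
With the rebate, buyers effectively pay Pb = Ps − 32, where Ps is the price sellers receive.
On the curves, Pb = 1649/15 - (2/15)x and Ps = 111/17 + (2/17)x; the wedge Ps − Pb = 32 gives 111/17 + (2/17)x − (1649/15 - (2/15)x) = 32, so x' = 539.5.
Then Pb = 1649/15 − (2/15)·539.5 = 38 and Ps = 111/17 + (2/17)·539.5 = 70.
Buyers' price falls by P* − Pb = 55 − 38 = 17; sellers' price rises by Ps − P* = 70 − 55 = 15.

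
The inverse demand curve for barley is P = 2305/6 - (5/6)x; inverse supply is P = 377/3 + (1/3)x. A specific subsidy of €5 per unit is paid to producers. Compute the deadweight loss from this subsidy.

Pre-subsidy: 2305/6 - (5/6)x = 377/3 + (1/3)x gives x* = 1551/7 and P* = 4190/21.
With the subsidy, sellers receive Ps = Pb + 5 for each unit, where Pb is the price buyers pay.
On the curves, Pb = 2305/6 - (5/6)x and Ps = 377/3 + (1/3)x; the wedge Ps − Pb = 5 gives 377/3 + (1/3)x − (2305/6 - (5/6)x) = 5, so x' = 1581/7.
Then Pb = 2305/6 − (5/6)·(1581/7) = 4115/21 and Ps = 377/3 + (1/3)·(1581/7) = 4220/21.
The subsidy expands output by 1581/7 − 1551/7 = 30/7 past the efficient level; on those units the gap between marginal cost and willingness to pay runs from 0 up to 5.
DWL = ½ × 5 × 30/7 = 75/7.

Deadweight loss = 75/7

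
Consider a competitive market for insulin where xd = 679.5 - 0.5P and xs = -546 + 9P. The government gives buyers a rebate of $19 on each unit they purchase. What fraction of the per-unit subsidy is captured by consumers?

Pre-subsidy: 679.5 - 0.5P = -546 + 9P gives P* = 129, x* = 615.
With the rebate, buyers effectively pay Pb = Ps − 19, where Ps is the price sellers receive.
Demand in terms of Ps becomes xd = 679.5 − 0.5(Ps − 19) = 689 - 0.5Ps. Setting this equal to supply: 689 - 0.5Ps = -546 + 9Ps, so Ps = 130.
Buyers pay Pb = 130 − 19 = 111; x' = -546 + 9·130 = 624.
Buyers' price falls by P* − Pb = 129 − 111 = 18; sellers' price rises by Ps − P* = 130 − 129 = 1.
So consumers capture 18/19 = 18/19 of each unit of subsidy.

Consumer share = 18/19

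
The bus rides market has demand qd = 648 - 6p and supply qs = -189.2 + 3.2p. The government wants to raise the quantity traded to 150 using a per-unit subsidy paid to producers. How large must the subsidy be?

At q = 150, invert demand for the buyer price: pb = (648 − 150)/6 = 83; invert supply for the seller price: ps = (150 − (-189.2))/3.2 = 106.
The subsidy must fill the gap: s = ps − pb = 106 − 83 = 23.

Required subsidy s = 23 per unit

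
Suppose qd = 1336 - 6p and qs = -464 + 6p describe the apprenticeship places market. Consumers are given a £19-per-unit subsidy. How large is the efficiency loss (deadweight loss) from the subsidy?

Deadweight loss = £541.5

Pre-subsidy: 1336 - 6p = -464 + 6p gives p* = 150, q* = 436.
With the rebate, buyers effectively pay pb = ps − 19, where ps is the price sellers receive.
Demand in terms of ps becomes qd = 1336 − 6(ps − 19) = 1450 - 6ps. Setting this equal to supply: 1450 - 6ps = -464 + 6ps, so ps = 159.5.
Buyers pay pb = 159.5 − 19 = 140.5; q' = -464 + 6·159.5 = 493.
The subsidy expands output by 493 − 436 = 57 past the efficient level; on those units the gap between marginal cost and willingness to pay runs from 0 up to 19.
DWL = ½ × 19 × 57 = 541.5.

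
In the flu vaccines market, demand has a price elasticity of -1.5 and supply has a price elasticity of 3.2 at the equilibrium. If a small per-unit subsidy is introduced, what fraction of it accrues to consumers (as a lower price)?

Consumer share = 32/47

For a small subsidy around the equilibrium, the benefit split depends on the relative slopes, which at a point are proportional to the elasticities.
Buyer share = εs/(εs + |εd|) = 3.2/(3.2 + 1.5) = 32/47; seller share = |εd|/(εs + |εd|) = 15/47.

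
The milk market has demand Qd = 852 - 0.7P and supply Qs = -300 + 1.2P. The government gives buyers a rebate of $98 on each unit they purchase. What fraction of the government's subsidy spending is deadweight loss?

Pre-subsidy: 852 - 0.7P = -300 + 1.2P gives P* = 11520/19, Q* = 8124/19.
With the rebate, buyers effectively pay Pb = Ps − 98, where Ps is the price sellers receive.
Demand in terms of Ps becomes Qd = 852 − 0.7(Ps − 98) = 920.6 - 0.7Ps. Setting this equal to supply: 920.6 - 0.7Ps = -300 + 1.2Ps, so Ps = 12206/19.
Buyers pay Pb = 12206/19 − 98 = 10344/19; Q' = -300 + 1.2·(12206/19) = 44736/95.
ΔCS = ½(8124/19 + 44736/95)(11520/19 − 10344/19) = 50189328/1805; ΔPS = ½(8124/19 + 44736/95)(12206/19 − 11520/19) = 29277108/1805.
Government spending = 98 × 44736/95 = 4384128/95.
DWL = ½ × 98 × (44736/95 − 8124/19) = 201684/95; fraction = (201684/95) / (4384128/95) = 343/7456.

DWL / government spending = 343/7456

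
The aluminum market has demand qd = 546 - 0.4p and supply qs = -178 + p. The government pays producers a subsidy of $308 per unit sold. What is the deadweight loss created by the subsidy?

Pre-subsidy: 546 - 0.4p = -178 + p gives p* = 3620/7, q* = 2374/7.
With the subsidy, sellers receive ps = pb + 308 for each unit, where pb is the price buyers pay.
Supply in terms of pb becomes qs = -178 + 1(pb + 308) = 130 + pb. Setting this equal to demand: 546 - 0.4pb = 130 + pb, so pb = 2080/7.
Sellers receive ps = 2080/7 + 308 = 4236/7; q' = 546 − 0.4·(2080/7) = 2990/7.
The subsidy expands output by 2990/7 − 2374/7 = 88 past the efficient level; on those units the gap between marginal cost and willingness to pay runs from 0 up to 308.
DWL = ½ × 308 × 88 = 13552.

Deadweight loss = $13552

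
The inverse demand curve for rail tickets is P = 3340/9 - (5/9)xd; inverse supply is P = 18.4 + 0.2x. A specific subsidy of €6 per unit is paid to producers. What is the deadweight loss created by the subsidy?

Pre-subsidy: 3340/9 - (5/9)x = 18.4 + 0.2x gives x* = 7936/17 and P* = 1900/17.
With the subsidy, sellers receive Ps = Pb + 6 for each unit, where Pb is the price buyers pay.
On the curves, Pb = 3340/9 - (5/9)x and Ps = 18.4 + 0.2x; the wedge Ps − Pb = 6 gives 18.4 + 0.2x − (3340/9 - (5/9)x) = 6, so x' = 8071/17.
Then Pb = 3340/9 − (5/9)·(8071/17) = 1825/17 and Ps = 18.4 + 0.2·(8071/17) = 1927/17.
The subsidy expands output by 8071/17 − 7936/17 = 135/17 past the efficient level; on those units the gap between marginal cost and willingness to pay runs from 0 up to 6.
DWL = ½ × 6 × 135/17 = 405/17.

Deadweight loss = 405/17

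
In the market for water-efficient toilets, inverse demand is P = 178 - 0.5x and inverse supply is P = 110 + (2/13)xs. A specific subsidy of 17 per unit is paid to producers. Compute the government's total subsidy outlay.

Pre-subsidy: 178 - 0.5x = 110 + (2/13)x gives x* = 104 and P* = 126.
With the subsidy, sellers receive Ps = Pb + 17 for each unit, where Pb is the price buyers pay.
On the curves, Pb = 178 - 0.5x and Ps = 110 + (2/13)x; the wedge Ps − Pb = 17 gives 110 + (2/13)x − (178 - 0.5x) = 17, so x' = 130.
Then Pb = 178 − 0.5·130 = 113 and Ps = 110 + (2/13)·130 = 130.
Government outlay = subsidy × quantity = 17 × 130 = 2210.

Government cost = 2210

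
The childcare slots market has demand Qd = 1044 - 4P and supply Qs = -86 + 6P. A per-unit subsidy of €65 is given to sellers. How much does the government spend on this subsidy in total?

Government cost = €48620

Pre-subsidy: 1044 - 4P = -86 + 6P gives P* = 113, Q* = 592.
With the subsidy, sellers receive Ps = Pb + 65 for each unit, where Pb is the price buyers pay.
Supply in terms of Pb becomes Qs = -86 + 6(Pb + 65) = 304 + 6Pb. Setting this equal to demand: 1044 - 4Pb = 304 + 6Pb, so Pb = 74.
Sellers receive Ps = 74 + 65 = 139; Q' = 1044 − 4·74 = 748.
Government outlay = subsidy × quantity = 65 × 748 = 48620.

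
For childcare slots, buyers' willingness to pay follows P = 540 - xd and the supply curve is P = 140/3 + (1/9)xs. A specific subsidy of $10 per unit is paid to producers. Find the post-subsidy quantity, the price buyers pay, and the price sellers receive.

x' = 453; buyers pay $87; sellers receive $97

Pre-subsidy: 540 - x = 140/3 + (1/9)x gives x* = 444 and P* = 96.
With the subsidy, sellers receive Ps = Pb + 10 for each unit, where Pb is the price buyers pay.
On the curves, Pb = 540 - x and Ps = 140/3 + (1/9)x; the wedge Ps − Pb = 10 gives 140/3 + (1/9)x − (540 - x) = 10, so x' = 453.
Then Pb = 540 − 1·453 = 87 and Ps = 140/3 + (1/9)·453 = 97.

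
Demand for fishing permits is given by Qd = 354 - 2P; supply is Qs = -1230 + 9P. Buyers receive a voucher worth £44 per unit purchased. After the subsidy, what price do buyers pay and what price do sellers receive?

Pre-subsidy: 354 - 2P = -1230 + 9P gives P* = 144, Q* = 66.
With the rebate, buyers effectively pay Pb = Ps − 44, where Ps is the price sellers receive.
Demand in terms of Ps becomes Qd = 354 − 2(Ps − 44) = 442 - 2Ps. Setting this equal to supply: 442 - 2Ps = -1230 + 9Ps, so Ps = 152.
Buyers pay Pb = 152 − 44 = 108; Q' = -1230 + 9·152 = 138.

Buyers pay £108; sellers receive £152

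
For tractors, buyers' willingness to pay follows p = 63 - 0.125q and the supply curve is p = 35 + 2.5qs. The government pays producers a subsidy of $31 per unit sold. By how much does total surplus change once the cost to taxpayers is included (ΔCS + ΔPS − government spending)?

Pre-subsidy: 63 - 0.125q = 35 + 2.5q gives q* = 32/3 and p* = 185/3.
With the subsidy, sellers receive ps = pb + 31 for each unit, where pb is the price buyers pay.
On the curves, pb = 63 - 0.125q and ps = 35 + 2.5q; the wedge ps − pb = 31 gives 35 + 2.5q − (63 - 0.125q) = 31, so q' = 472/21.
Then pb = 63 − 0.125·(472/21) = 1264/21 and ps = 35 + 2.5·(472/21) = 1915/21.
ΔCS = ½(32/3 + 472/21)(185/3 − 1264/21) = 3596/147; ΔPS = ½(32/3 + 472/21)(1915/21 − 185/3) = 71920/147.
Government spending = 31 × 472/21 = 14632/21.
Net change = 3596/147 + 71920/147 − 14632/21 = -3844/21. The loss equals the DWL triangle ½·31·248/21.

Net change in total surplus = -3844/21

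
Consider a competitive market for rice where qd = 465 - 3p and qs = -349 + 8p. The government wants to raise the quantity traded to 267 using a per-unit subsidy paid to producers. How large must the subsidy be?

At q = 267, invert demand for the buyer price: pb = (465 − 267)/3 = 66; invert supply for the seller price: ps = (267 − (-349))/8 = 77.
The subsidy must fill the gap: s = ps − pb = 77 − 66 = 11.

Required subsidy s = 11 per unit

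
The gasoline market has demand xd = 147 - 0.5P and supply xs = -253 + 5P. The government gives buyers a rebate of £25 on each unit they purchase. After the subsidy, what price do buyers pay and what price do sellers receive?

Pre-subsidy: 147 - 0.5P = -253 + 5P gives P* = 800/11, x* = 1217/11.
With the rebate, buyers effectively pay Pb = Ps − 25, where Ps is the price sellers receive.
Demand in terms of Ps becomes xd = 147 − 0.5(Ps − 25) = 159.5 - 0.5Ps. Setting this equal to supply: 159.5 - 0.5Ps = -253 + 5Ps, so Ps = 75.
Buyers pay Pb = 75 − 25 = 50; x' = -253 + 5·75 = 122.

Buyers pay £50; sellers receive £75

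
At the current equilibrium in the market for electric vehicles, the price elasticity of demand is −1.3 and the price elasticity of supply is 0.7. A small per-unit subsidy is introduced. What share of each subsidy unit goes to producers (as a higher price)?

Producer share = 0.65

For a small subsidy around the equilibrium, the benefit split depends on the relative slopes, which at a point are proportional to the elasticities.
Buyer share = εs/(εs + |εd|) = 0.7/(0.7 + 1.3) = 0.35; seller share = |εd|/(εs + |εd|) = 0.65.
So producers capture 0.65 of the subsidy.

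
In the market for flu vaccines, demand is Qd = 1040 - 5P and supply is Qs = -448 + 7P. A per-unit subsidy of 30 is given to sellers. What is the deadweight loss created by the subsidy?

Pre-subsidy: 1040 - 5P = -448 + 7P gives P* = 124, Q* = 420.
With the subsidy, sellers receive Ps = Pb + 30 for each unit, where Pb is the price buyers pay.
Supply in terms of Pb becomes Qs = -448 + 7(Pb + 30) = -238 + 7Pb. Setting this equal to demand: 1040 - 5Pb = -238 + 7Pb, so Pb = 106.5.
Sellers receive Ps = 106.5 + 30 = 136.5; Q' = 1040 − 5·106.5 = 507.5.
The subsidy expands output by 507.5 − 420 = 87.5 past the efficient level; on those units the gap between marginal cost and willingness to pay runs from 0 up to 30.
DWL = ½ × 30 × 87.5 = 1312.5.

Deadweight loss = 1312.5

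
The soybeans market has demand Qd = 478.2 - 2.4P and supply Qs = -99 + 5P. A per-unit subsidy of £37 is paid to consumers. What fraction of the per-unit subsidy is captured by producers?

Pre-subsidy: 478.2 - 2.4P = -99 + 5P gives P* = 78, Q* = 291.
With the rebate, buyers effectively pay Pb = Ps − 37, where Ps is the price sellers receive.
Demand in terms of Ps becomes Qd = 478.2 − 2.4(Ps − 37) = 567 - 2.4Ps. Setting this equal to supply: 567 - 2.4Ps = -99 + 5Ps, so Ps = 90.
Buyers pay Pb = 90 − 37 = 53; Q' = -99 + 5·90 = 351.
Buyers' price falls by P* − Pb = 78 − 53 = 25; sellers' price rises by Ps − P* = 90 − 78 = 12.
So producers capture 12/37 = 12/37 of each unit of subsidy.

Producer share = 12/37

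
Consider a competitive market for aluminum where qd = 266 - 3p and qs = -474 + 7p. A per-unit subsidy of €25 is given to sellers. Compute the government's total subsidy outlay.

Government cost = €2412.5

Pre-subsidy: 266 - 3p = -474 + 7p gives p* = 74, q* = 44.
With the subsidy, sellers receive ps = pb + 25 for each unit, where pb is the price buyers pay.
Supply in terms of pb becomes qs = -474 + 7(pb + 25) = -299 + 7pb. Setting this equal to demand: 266 - 3pb = -299 + 7pb, so pb = 56.5.
Sellers receive ps = 56.5 + 25 = 81.5; q' = 266 − 3·56.5 = 96.5.
Government outlay = subsidy × quantity = 25 × 96.5 = 2412.5.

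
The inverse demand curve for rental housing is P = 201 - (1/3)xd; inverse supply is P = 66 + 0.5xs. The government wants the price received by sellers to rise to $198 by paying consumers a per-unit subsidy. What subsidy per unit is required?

Required subsidy s = $85 per unit

At a seller price of 198, quantity supplied is -132 + 2·198 = 264.
Buyers absorb 264 only when they pay Pb = 201 − (1/3)·264 = 113.
s = Ps − Pb = 198 − 113 = 85.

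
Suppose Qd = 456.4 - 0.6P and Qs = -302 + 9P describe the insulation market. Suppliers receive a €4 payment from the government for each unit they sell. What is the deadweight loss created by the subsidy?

Pre-subsidy: 456.4 - 0.6P = -302 + 9P gives P* = 79, Q* = 409.
With the subsidy, sellers receive Ps = Pb + 4 for each unit, where Pb is the price buyers pay.
Supply in terms of Pb becomes Qs = -302 + 9(Pb + 4) = -266 + 9Pb. Setting this equal to demand: 456.4 - 0.6Pb = -266 + 9Pb, so Pb = 75.25.
Sellers receive Ps = 75.25 + 4 = 79.25; Q' = 456.4 − 0.6·75.25 = 411.25.
The subsidy expands output by 411.25 − 409 = 2.25 past the efficient level; on those units the gap between marginal cost and willingness to pay runs from 0 up to 4.
DWL = ½ × 4 × 2.25 = 4.5.

Deadweight loss = €4.5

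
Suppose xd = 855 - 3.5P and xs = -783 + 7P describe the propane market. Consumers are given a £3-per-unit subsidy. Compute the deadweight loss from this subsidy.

Deadweight loss = £10.5

Pre-subsidy: 855 - 3.5P = -783 + 7P gives P* = 156, x* = 309.
With the rebate, buyers effectively pay Pb = Ps − 3, where Ps is the price sellers receive.
Demand in terms of Ps becomes xd = 855 − 3.5(Ps − 3) = 865.5 - 3.5Ps. Setting this equal to supply: 865.5 - 3.5Ps = -783 + 7Ps, so Ps = 157.
Buyers pay Pb = 157 − 3 = 154; x' = -783 + 7·157 = 316.
The subsidy expands output by 316 − 309 = 7 past the efficient level; on those units the gap between marginal cost and willingness to pay runs from 0 up to 3.
DWL = ½ × 3 × 7 = 10.5.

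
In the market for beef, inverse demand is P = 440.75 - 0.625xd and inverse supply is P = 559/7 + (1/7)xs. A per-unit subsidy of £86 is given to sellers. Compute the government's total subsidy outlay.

Government cost = £50052

Pre-subsidy: 440.75 - 0.625x = 559/7 + (1/7)x gives x* = 470 and P* = 147.
With the subsidy, sellers receive Ps = Pb + 86 for each unit, where Pb is the price buyers pay.
On the curves, Pb = 440.75 - 0.625x and Ps = 559/7 + (1/7)x; the wedge Ps − Pb = 86 gives 559/7 + (1/7)x − (440.75 - 0.625x) = 86, so x' = 582.
Then Pb = 440.75 − 0.625·582 = 77 and Ps = 559/7 + (1/7)·582 = 163.
Government outlay = subsidy × quantity = 86 × 582 = 50052.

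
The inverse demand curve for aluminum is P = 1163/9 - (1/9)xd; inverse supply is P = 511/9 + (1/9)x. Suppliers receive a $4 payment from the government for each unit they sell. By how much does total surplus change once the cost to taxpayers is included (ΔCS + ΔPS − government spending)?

Net change in total surplus = -$36

Pre-subsidy: 1163/9 - (1/9)x = 511/9 + (1/9)x gives x* = 326 and P* = 93.
With the subsidy, sellers receive Ps = Pb + 4 for each unit, where Pb is the price buyers pay.
On the curves, Pb = 1163/9 - (1/9)x and Ps = 511/9 + (1/9)x; the wedge Ps − Pb = 4 gives 511/9 + (1/9)x − (1163/9 - (1/9)x) = 4, so x' = 344.
Then Pb = 1163/9 − (1/9)·344 = 91 and Ps = 511/9 + (1/9)·344 = 95.
ΔCS = ½(326 + 344)(93 − 91) = 670; ΔPS = ½(326 + 344)(95 − 93) = 670.
Government spending = 4 × 344 = 1376.
Net change = 670 + 670 − 1376 = -36. The loss equals the DWL triangle ½·4·18.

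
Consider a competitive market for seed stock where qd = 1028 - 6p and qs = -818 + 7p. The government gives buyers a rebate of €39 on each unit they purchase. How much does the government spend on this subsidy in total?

Government cost = €11778

Pre-subsidy: 1028 - 6p = -818 + 7p gives p* = 142, q* = 176.
With the rebate, buyers effectively pay pb = ps − 39, where ps is the price sellers receive.
Demand in terms of ps becomes qd = 1028 − 6(ps − 39) = 1262 - 6ps. Setting this equal to supply: 1262 - 6ps = -818 + 7ps, so ps = 160.
Buyers pay pb = 160 − 39 = 121; q' = -818 + 7·160 = 302.
Government outlay = subsidy × quantity = 39 × 302 = 11778.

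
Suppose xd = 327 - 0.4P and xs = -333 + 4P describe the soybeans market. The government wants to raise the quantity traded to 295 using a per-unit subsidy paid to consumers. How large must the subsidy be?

At x = 295, invert demand for the buyer price: Pb = (327 − 295)/0.4 = 80; invert supply for the seller price: Ps = (295 − (-333))/4 = 157.
The subsidy must fill the gap: s = Ps − Pb = 157 − 80 = 77.

Required subsidy s = 77 per unit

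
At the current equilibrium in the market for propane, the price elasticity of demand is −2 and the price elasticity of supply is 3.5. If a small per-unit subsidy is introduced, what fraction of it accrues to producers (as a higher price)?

For a small subsidy around the equilibrium, the benefit split depends on the relative slopes, which at a point are proportional to the elasticities.
Buyer share = εs/(εs + |εd|) = 3.5/(3.5 + 2) = 7/11; seller share = |εd|/(εs + |εd|) = 4/11.
So producers capture 4/11 of the subsidy.

Producer share = 4/11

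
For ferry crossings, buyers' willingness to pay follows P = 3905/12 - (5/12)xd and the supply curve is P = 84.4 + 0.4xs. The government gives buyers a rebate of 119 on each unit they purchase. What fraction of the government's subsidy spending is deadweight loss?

DWL / government spending = 3570/21601

Pre-subsidy: 3905/12 - (5/12)x = 84.4 + 0.4x gives x* = 14461/49 and P* = 9920/49.
With the rebate, buyers effectively pay Pb = Ps − 119, where Ps is the price sellers receive.
On the curves, Pb = 3905/12 - (5/12)x and Ps = 84.4 + 0.4x; the wedge Ps − Pb = 119 gives 84.4 + 0.4x − (3905/12 - (5/12)x) = 119, so x' = 21601/49.
Then Pb = 3905/12 − (5/12)·(21601/49) = 6945/49 and Ps = 84.4 + 0.4·(21601/49) = 12776/49.
ΔCS = ½(14461/49 + 21601/49)(9920/49 − 6945/49) = 7663175/343; ΔPS = ½(14461/49 + 21601/49)(12776/49 − 9920/49) = 7356648/343.
Government spending = 119 × 21601/49 = 367217/7.
DWL = ½ × 119 × (21601/49 − 14461/49) = 8670; fraction = 8670 / (367217/7) = 3570/21601.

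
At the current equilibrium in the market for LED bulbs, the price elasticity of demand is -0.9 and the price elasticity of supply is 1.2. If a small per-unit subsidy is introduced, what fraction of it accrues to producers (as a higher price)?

For a small subsidy around the equilibrium, the benefit split depends on the relative slopes, which at a point are proportional to the elasticities.
Buyer share = εs/(εs + |εd|) = 1.2/(1.2 + 0.9) = 4/7; seller share = |εd|/(εs + |εd|) = 3/7.
So producers capture 3/7 of the subsidy.

Producer share = 3/7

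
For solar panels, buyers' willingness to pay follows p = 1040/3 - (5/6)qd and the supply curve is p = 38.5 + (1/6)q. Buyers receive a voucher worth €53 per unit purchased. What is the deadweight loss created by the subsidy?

Deadweight loss = €1404.5

Pre-subsidy: 1040/3 - (5/6)q = 38.5 + (1/6)q gives q* = 1849/6 and p* = 3235/36.
With the rebate, buyers effectively pay pb = ps − 53, where ps is the price sellers receive.
On the curves, pb = 1040/3 - (5/6)q and ps = 38.5 + (1/6)q; the wedge ps − pb = 53 gives 38.5 + (1/6)q − (1040/3 - (5/6)q) = 53, so q' = 2167/6.
Then pb = 1040/3 − (5/6)·(2167/6) = 1645/36 and ps = 38.5 + (1/6)·(2167/6) = 3553/36.
The subsidy expands output by 2167/6 − 1849/6 = 53 past the efficient level; on those units the gap between marginal cost and willingness to pay runs from 0 up to 53.
DWL = ½ × 53 × 53 = 1404.5.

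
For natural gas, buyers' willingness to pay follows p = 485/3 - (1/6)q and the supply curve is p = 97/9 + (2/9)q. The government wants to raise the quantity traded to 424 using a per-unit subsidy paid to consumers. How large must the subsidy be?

At q = 424, from the demand curve buyers pay pb = 485/3 − (1/6)·424 = 91; from the supply curve sellers need ps = 97/9 + (2/9)·424 = 105.
The subsidy must fill the gap: s = ps − pb = 105 − 91 = 14.

Required subsidy s = 14 per unit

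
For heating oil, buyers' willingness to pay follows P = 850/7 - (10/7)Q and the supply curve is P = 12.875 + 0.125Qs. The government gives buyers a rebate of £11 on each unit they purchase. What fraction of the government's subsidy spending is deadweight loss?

Pre-subsidy: 850/7 - (10/7)Q = 12.875 + 0.125Q gives Q* = 6079/87 and P* = 1880/87.
With the rebate, buyers effectively pay Pb = Ps − 11, where Ps is the price sellers receive.
On the curves, Pb = 850/7 - (10/7)Q and Ps = 12.875 + 0.125Q; the wedge Ps − Pb = 11 gives 12.875 + 0.125Q − (850/7 - (10/7)Q) = 11, so Q' = 6695/87.
Then Pb = 850/7 − (10/7)·(6695/87) = 1000/87 and Ps = 12.875 + 0.125·(6695/87) = 1957/87.
ΔCS = ½(6079/87 + 6695/87)(1880/87 − 1000/87) = 1873520/2523; ΔPS = ½(6079/87 + 6695/87)(1957/87 − 1880/87) = 163933/2523.
Government spending = 11 × 6695/87 = 73645/87.
DWL = ½ × 11 × (6695/87 − 6079/87) = 3388/87; fraction = (3388/87) / (73645/87) = 308/6695.

DWL / government spending = 308/6695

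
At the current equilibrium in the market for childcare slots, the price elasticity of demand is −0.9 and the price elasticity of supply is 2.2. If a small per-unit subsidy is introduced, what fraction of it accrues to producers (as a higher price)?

Producer share = 9/31

For a small subsidy around the equilibrium, the benefit split depends on the relative slopes, which at a point are proportional to the elasticities.
Buyer share = εs/(εs + |εd|) = 2.2/(2.2 + 0.9) = 22/31; seller share = |εd|/(εs + |εd|) = 9/31.
So producers capture 9/31 of the subsidy.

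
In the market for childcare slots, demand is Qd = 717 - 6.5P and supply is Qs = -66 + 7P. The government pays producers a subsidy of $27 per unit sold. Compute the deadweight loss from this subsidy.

Pre-subsidy: 717 - 6.5P = -66 + 7P gives P* = 58, Q* = 340.
With the subsidy, sellers receive Ps = Pb + 27 for each unit, where Pb is the price buyers pay.
Supply in terms of Pb becomes Qs = -66 + 7(Pb + 27) = 123 + 7Pb. Setting this equal to demand: 717 - 6.5Pb = 123 + 7Pb, so Pb = 44.
Sellers receive Ps = 44 + 27 = 71; Q' = 717 − 6.5·44 = 431.
The subsidy expands output by 431 − 340 = 91 past the efficient level; on those units the gap between marginal cost and willingness to pay runs from 0 up to 27.
DWL = ½ × 27 × 91 = 1228.5.

Deadweight loss = $1228.5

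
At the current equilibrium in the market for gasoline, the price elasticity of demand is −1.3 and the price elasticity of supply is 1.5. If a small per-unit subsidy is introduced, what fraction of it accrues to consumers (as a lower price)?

Consumer share = 15/28

For a small subsidy around the equilibrium, the benefit split depends on the relative slopes, which at a point are proportional to the elasticities.
Buyer share = εs/(εs + |εd|) = 1.5/(1.5 + 1.3) = 15/28; seller share = |εd|/(εs + |εd|) = 13/28.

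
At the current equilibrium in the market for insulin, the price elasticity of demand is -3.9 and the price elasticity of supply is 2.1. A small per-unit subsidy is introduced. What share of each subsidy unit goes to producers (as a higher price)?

For a small subsidy around the equilibrium, the benefit split depends on the relative slopes, which at a point are proportional to the elasticities.
Buyer share = εs/(εs + |εd|) = 2.1/(2.1 + 3.9) = 0.35; seller share = |εd|/(εs + |εd|) = 0.65.
So producers capture 0.65 of the subsidy.

Producer share = 0.65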